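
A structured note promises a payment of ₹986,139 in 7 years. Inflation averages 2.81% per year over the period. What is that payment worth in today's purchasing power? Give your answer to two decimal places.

Price-level factor over 7 years: (1 + 2.81%)^7 ≈ 1.2140805848.
Purchasing power today: ₹986,139 divided by that factor.

₹812,251.68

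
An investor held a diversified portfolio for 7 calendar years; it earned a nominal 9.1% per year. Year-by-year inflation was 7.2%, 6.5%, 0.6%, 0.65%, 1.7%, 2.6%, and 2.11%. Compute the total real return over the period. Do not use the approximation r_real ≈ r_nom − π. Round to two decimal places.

49.38%

Cumulative inflation factor: 1.072 × 1.065 × 1.006 × 1.0065 × 1.017 × 1.026 × 1.0211 ≈ 1.23167.
Nominal growth factor: 1.83981. Real growth factor = 1.83981 / 1.23167 ≈ 1.49376.
Total real return ≈ 49.3759%.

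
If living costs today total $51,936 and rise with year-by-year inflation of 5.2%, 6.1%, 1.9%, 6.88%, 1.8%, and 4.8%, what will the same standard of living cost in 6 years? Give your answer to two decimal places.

Cumulative price-level factor: 1.052 × 1.061 × 1.019 × 1.0688 × 1.018 × 1.048 ≈ 1.2969129103.
The nominal amount required is $51,936 scaled up by that factor.

$67,356.47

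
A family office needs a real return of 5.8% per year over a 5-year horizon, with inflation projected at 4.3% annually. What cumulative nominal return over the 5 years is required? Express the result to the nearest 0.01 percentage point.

Required annual nominal rate: (1+5.8%)(1+4.3%) − 1 = 10.3494%.
Cumulative over 5 years: (1 + 0.103494)^5 − 1 ≈ 0.63625.

63.63%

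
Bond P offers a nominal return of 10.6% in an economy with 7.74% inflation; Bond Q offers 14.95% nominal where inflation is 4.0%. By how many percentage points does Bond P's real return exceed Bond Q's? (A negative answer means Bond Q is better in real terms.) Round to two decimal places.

-7.87

Bond P real return: 1.106/1.0774 − 1 = 2.655%.
Bond Q real return: 1.1495/1.040 − 1 = 10.529%.
Difference: 2.655 − 10.529 = -7.874 pp.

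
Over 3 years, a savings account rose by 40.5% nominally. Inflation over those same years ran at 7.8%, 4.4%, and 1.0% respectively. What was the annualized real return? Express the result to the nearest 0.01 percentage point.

Cumulative inflation factor: 1.078 × 1.044 × 1.010 ≈ 1.13669.
Nominal growth factor: 1.40500. Real growth factor = 1.40500 / 1.13669 ≈ 1.23605.
Annualized: 1.23605^(1/3) − 1 ≈ 0.07319.

7.32%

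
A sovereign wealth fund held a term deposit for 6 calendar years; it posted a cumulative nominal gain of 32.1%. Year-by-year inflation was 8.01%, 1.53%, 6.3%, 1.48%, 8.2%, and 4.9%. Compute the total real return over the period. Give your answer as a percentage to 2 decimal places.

-1.62%

Cumulative inflation factor: 1.0801 × 1.0153 × 1.063 × 1.0148 × 1.082 × 1.049 ≈ 1.34269.
Nominal growth factor: 1.32100. Real growth factor = 1.32100 / 1.34269 ≈ 0.98385.
Total real return ≈ -1.6152%.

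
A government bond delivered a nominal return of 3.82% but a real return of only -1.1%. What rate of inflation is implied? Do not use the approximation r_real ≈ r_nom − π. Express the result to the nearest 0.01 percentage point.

4.97%

From (1+r_nom) = (1+r_real)(1+π), we get 1+π = (1 + 3.82%)/(1 − 1.1%) = 1.0382/0.989 ≈ 1.04975.
So π ≈ 4.9747%.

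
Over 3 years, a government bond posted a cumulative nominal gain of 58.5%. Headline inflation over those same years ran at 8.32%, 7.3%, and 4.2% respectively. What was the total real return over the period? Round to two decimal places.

30.87%

Cumulative inflation factor: 1.0832 × 1.073 × 1.042 ≈ 1.21109.
Nominal growth factor: 1.58500. Real growth factor = 1.58500 / 1.21109 ≈ 1.30874.
Total real return ≈ 30.8739%.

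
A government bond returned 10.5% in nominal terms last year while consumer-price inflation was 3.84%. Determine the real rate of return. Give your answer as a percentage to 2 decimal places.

Real return via the Fisher equation: (1 + 10.5%)/(1 + 3.84%) − 1 = 1.105/1.0384 − 1 ≈ 0.06414.

6.41%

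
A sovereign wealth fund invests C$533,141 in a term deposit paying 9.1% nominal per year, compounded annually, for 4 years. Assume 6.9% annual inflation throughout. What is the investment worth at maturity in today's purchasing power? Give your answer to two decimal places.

C$578,402.64

Nominal value at maturity: C$533,141 × (1 + 9.1%)^4 ≈ C$755,337.57.
Price-level factor over 4 years: (1 + 6.9%)^4 ≈ 1.3059027031.
The maturity value deflated by that factor is the answer in today's purchasing power.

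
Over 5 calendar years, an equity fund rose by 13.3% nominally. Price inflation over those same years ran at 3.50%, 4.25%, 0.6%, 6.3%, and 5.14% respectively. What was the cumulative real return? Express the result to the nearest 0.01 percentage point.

-6.61%

Cumulative inflation factor: 1.0350 × 1.0425 × 1.006 × 1.063 × 1.0514 ≈ 1.21315.
Nominal growth factor: 1.13300. Real growth factor = 1.13300 / 1.21315 ≈ 0.93393.
Total real return ≈ -6.6070%.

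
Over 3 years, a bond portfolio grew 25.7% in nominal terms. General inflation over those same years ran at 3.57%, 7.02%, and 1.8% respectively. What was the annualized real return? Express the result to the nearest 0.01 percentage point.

Cumulative inflation factor: 1.0357 × 1.0702 × 1.018 ≈ 1.12836.
Nominal growth factor: 1.25700. Real growth factor = 1.25700 / 1.12836 ≈ 1.11401.
Annualized: 1.11401^(1/3) − 1 ≈ 0.03664.

3.66%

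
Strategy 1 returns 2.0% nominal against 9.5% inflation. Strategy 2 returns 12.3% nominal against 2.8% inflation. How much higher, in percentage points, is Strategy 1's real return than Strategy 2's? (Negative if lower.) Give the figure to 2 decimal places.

-16.09

Strategy 1 real return: 1.020/1.095 − 1 = -6.849%.
Strategy 2 real return: 1.123/1.028 − 1 = 9.241%.
Difference: -6.849 − 9.241 = -16.090 pp.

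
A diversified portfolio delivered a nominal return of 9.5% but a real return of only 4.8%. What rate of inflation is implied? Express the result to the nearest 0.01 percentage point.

From (1+r_nom) = (1+r_real)(1+π), we get 1+π = (1 + 9.5%)/(1 + 4.8%) = 1.095/1.048 ≈ 1.04485.
So π ≈ 4.4847%.

4.48%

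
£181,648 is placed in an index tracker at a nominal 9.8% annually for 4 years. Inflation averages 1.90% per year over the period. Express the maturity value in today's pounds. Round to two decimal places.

Nominal value at maturity: £181,648 × (1 + 9.8%)^4 ≈ £264,021.92.
Price-level factor over 4 years: (1 + 1.90%)^4 ≈ 1.0781935663.
The maturity value deflated by that factor is the answer in today's purchasing power.

£244,874.32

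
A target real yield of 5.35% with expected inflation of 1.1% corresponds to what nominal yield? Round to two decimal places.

By the Fisher equation, 1 + r_nom = (1 + 5.35%)(1 + 1.1%) = 1.0535 × 1.011 = 1.0650885.
So r_nom = 6.50885%.

6.51%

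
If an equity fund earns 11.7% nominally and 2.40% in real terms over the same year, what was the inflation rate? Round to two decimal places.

From (1+r_nom) = (1+r_real)(1+π), we get 1+π = (1 + 11.7%)/(1 + 2.40%) = 1.117/1.0240 ≈ 1.09082.
So π ≈ 9.0820%.

9.08%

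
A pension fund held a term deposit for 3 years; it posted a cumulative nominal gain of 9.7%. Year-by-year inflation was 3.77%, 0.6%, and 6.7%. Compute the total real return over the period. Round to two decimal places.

-1.51%

Cumulative inflation factor: 1.0377 × 1.006 × 1.067 ≈ 1.11387.
Nominal growth factor: 1.09700. Real growth factor = 1.09700 / 1.11387 ≈ 0.98486.
Total real return ≈ -1.5145%.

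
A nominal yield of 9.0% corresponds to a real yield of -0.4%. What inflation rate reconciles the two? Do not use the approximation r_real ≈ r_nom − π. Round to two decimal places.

9.44%

From (1+r_nom) = (1+r_real)(1+π), we get 1+π = (1 + 9.0%)/(1 − 0.4%) = 1.090/0.996 ≈ 1.09438.
So π ≈ 9.4378%.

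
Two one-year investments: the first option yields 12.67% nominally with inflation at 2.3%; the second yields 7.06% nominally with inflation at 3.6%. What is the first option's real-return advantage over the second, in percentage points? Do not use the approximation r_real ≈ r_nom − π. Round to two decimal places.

The first option real return: 1.1267/1.023 − 1 = 10.137%.
The second real return: 1.0706/1.036 − 1 = 3.340%.
Difference: 10.137 − 3.340 = 6.797 pp.

6.80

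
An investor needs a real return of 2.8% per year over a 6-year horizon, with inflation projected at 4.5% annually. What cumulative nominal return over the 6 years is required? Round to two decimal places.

Required annual nominal rate: (1+2.8%)(1+4.5%) − 1 = 7.426%.
Cumulative over 6 years: (1 + 0.07426)^6 − 1 ≈ 0.53694.

53.69%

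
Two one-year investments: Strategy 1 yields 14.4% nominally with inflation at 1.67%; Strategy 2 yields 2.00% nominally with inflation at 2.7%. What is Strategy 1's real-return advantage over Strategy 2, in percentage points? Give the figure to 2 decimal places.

13.20

Strategy 1 real return: 1.144/1.0167 − 1 = 12.521%.
Strategy 2 real return: 1.0200/1.027 − 1 = -0.682%.
Difference: 12.521 − (-0.682) = 13.203 pp.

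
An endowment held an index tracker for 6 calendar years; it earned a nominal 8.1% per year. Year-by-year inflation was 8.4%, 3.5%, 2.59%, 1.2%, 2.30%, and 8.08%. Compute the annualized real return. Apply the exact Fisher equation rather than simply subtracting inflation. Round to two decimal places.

Cumulative inflation factor: 1.084 × 1.035 × 1.0259 × 1.012 × 1.0230 × 1.0808 ≈ 1.28788.
Nominal growth factor: 1.59571. Real growth factor = 1.59571 / 1.28788 ≈ 1.23902.
Annualized: 1.23902^(1/6) − 1 ≈ 0.03637.

3.64%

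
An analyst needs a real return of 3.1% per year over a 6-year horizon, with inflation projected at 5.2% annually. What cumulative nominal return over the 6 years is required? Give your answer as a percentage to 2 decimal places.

Required annual nominal rate: (1+3.1%)(1+5.2%) − 1 = 8.4612%.
Cumulative over 6 years: (1 + 0.084612)^6 − 1 ≈ 0.62797.

62.80%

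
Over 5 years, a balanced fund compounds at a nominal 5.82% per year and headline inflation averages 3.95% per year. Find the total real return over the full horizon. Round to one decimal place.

9.3%

The annual real rate is (1+5.82%)/(1+3.95%) − 1 = 1.7989%.
Compounded over 5 years: (1 + 0.017989)^5 − 1 ≈ 0.09324.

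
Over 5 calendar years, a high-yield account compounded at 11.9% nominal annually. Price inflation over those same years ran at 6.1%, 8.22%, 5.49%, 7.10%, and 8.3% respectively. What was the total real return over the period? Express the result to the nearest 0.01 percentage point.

24.88%

Cumulative inflation factor: 1.061 × 1.0822 × 1.0549 × 1.0710 × 1.083 ≈ 1.40492.
Nominal growth factor: 1.75449. Real growth factor = 1.75449 / 1.40492 ≈ 1.24882.
Total real return ≈ 24.8816%.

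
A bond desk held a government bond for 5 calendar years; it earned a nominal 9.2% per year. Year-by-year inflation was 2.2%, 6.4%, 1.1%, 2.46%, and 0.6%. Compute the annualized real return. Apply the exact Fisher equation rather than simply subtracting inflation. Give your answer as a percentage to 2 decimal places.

6.50%

Cumulative inflation factor: 1.022 × 1.064 × 1.011 × 1.0246 × 1.006 ≈ 1.13317.
Nominal growth factor: 1.55279. Real growth factor = 1.55279 / 1.13317 ≈ 1.37030.
Annualized: 1.37030^(1/5) − 1 ≈ 0.06503.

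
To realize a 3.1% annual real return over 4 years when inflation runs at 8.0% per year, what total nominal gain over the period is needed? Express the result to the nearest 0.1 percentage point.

Required annual nominal rate: (1+3.1%)(1+8.0%) − 1 = 11.348%.
Cumulative over 4 years: (1 + 0.11348)^4 − 1 ≈ 0.53720.

53.7%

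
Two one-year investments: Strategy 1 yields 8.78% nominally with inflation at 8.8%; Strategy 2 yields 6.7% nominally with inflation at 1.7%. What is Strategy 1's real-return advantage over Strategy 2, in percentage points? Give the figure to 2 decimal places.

-4.93

Strategy 1 real return: 1.0878/1.088 − 1 = -0.018%.
Strategy 2 real return: 1.067/1.017 − 1 = 4.916%.
Difference: -0.018 − 4.916 = -4.934 pp.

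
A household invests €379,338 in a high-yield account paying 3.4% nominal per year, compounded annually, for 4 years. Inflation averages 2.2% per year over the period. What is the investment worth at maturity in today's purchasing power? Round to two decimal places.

Nominal value at maturity: €379,338 × (1 + 3.4%)^4 ≈ €433,619.20.
Price-level factor over 4 years: (1 + 2.2%)^4 ≈ 1.0909468263.
Dividing the nominal maturity value by the price-level factor gives the value in today's money.

€397,470.52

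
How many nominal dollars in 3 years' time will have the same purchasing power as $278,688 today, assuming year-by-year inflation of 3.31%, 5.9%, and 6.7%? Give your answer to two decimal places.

Cumulative price-level factor: 1.0331 × 1.059 × 1.067 = 1.1673544443.
Multiplying $278,688 by the price-level factor gives the future nominal sum.

$325,327.68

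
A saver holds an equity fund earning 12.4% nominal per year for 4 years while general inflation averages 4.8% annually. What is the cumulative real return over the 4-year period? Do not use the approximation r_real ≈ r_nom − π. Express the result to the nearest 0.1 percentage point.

The annual real rate is (1+12.4%)/(1+4.8%) − 1 = 7.2519%.
Compounded over 4 years: (1 + 0.072519)^4 − 1 ≈ 0.32318.

32.3%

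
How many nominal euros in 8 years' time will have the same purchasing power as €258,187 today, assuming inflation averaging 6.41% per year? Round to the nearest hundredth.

Cumulative price-level factor: (1+6.41%)^8 ≈ 1.6438400056.
The nominal amount required is €258,187 scaled up by that factor.

€424,418.12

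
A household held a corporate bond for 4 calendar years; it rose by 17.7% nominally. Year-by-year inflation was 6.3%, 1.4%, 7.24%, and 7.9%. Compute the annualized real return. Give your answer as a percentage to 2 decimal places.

-1.44%

Cumulative inflation factor: 1.063 × 1.014 × 1.0724 × 1.079 ≈ 1.24724.
Nominal growth factor: 1.17700. Real growth factor = 1.17700 / 1.24724 ≈ 0.94368.
Annualized: 0.94368^(1/4) − 1 ≈ -0.01439.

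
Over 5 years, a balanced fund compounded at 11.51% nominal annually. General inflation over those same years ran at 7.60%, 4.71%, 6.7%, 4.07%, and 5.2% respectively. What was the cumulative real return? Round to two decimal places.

Cumulative inflation factor: 1.0760 × 1.0471 × 1.067 × 1.0407 × 1.052 ≈ 1.31615.
Nominal growth factor: 1.72413. Real growth factor = 1.72413 / 1.31615 ≈ 1.30997.
Total real return ≈ 30.9975%.

31.00%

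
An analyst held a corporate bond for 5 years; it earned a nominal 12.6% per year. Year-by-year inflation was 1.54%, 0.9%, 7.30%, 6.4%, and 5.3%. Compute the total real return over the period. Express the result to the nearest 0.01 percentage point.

Cumulative inflation factor: 1.0154 × 1.009 × 1.0730 × 1.064 × 1.053 ≈ 1.23168.
Nominal growth factor: 1.81006. Real growth factor = 1.81006 / 1.23168 ≈ 1.46958.
Total real return ≈ 46.9582%.

46.96%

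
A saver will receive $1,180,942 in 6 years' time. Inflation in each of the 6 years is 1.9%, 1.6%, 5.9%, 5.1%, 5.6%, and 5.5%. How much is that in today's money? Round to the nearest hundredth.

Price-level factor over 6 years: 1.019 × 1.016 × 1.059 × 1.051 × 1.056 × 1.055 ≈ 1.2837573583.
Purchasing power today: $1,180,942 divided by that factor.

$919,910.60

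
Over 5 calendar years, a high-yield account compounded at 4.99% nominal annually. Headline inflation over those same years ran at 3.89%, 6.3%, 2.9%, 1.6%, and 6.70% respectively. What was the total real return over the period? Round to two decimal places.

3.55%

Cumulative inflation factor: 1.0389 × 1.063 × 1.029 × 1.016 × 1.0670 ≈ 1.23191.
Nominal growth factor: 1.27567. Real growth factor = 1.27567 / 1.23191 ≈ 1.03552.
Total real return ≈ 3.5522%.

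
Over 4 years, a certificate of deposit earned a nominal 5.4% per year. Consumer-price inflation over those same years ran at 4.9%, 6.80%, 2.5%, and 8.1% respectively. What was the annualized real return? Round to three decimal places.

-0.146%

Cumulative inflation factor: 1.049 × 1.0680 × 1.025 × 1.081 ≈ 1.24136.
Nominal growth factor: 1.23413. Real growth factor = 1.23413 / 1.24136 ≈ 0.99418.
Annualized: 0.99418^(1/4) − 1 ≈ -0.00146.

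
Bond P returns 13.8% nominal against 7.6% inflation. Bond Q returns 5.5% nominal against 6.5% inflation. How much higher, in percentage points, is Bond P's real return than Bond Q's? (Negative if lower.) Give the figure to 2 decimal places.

6.70

Bond P real return: 1.138/1.076 − 1 = 5.762%.
Bond Q real return: 1.055/1.065 − 1 = -0.939%.
Difference: 5.762 − (-0.939) = 6.701 pp.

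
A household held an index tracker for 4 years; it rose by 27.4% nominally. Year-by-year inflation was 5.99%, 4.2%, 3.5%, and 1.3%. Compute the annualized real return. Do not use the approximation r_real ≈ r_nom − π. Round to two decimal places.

2.42%

Cumulative inflation factor: 1.0599 × 1.042 × 1.035 × 1.013 ≈ 1.15793.
Nominal growth factor: 1.27400. Real growth factor = 1.27400 / 1.15793 ≈ 1.10024.
Annualized: 1.10024^(1/4) − 1 ≈ 0.02417.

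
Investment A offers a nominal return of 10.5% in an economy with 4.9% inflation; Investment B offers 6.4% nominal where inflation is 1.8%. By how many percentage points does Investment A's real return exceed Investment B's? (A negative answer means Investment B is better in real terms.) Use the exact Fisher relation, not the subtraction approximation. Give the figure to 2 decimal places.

0.82

Investment A real return: 1.105/1.049 − 1 = 5.338%.
Investment B real return: 1.064/1.018 − 1 = 4.519%.
Difference: 5.338 − 4.519 = 0.819 pp.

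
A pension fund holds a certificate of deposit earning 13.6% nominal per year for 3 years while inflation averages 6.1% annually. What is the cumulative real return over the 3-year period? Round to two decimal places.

22.74%

The annual real rate is (1+13.6%)/(1+6.1%) − 1 = 7.0688%.
Compounded over 3 years: (1 + 0.070688)^3 − 1 ≈ 0.22741.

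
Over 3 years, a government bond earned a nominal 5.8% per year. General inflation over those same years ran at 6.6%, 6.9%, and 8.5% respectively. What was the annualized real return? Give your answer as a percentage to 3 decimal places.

-1.426%

Cumulative inflation factor: 1.066 × 1.069 × 1.085 ≈ 1.23642.
Nominal growth factor: 1.18429. Real growth factor = 1.18429 / 1.23642 ≈ 0.95784.
Annualized: 0.95784^(1/3) − 1 ≈ -0.01426.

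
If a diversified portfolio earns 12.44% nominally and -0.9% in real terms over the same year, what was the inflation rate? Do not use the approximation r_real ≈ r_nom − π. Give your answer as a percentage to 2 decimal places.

13.46%

From (1+r_nom) = (1+r_real)(1+π), we get 1+π = (1 + 12.44%)/(1 − 0.9%) = 1.1244/0.991 ≈ 1.13461.
So π ≈ 13.4612%.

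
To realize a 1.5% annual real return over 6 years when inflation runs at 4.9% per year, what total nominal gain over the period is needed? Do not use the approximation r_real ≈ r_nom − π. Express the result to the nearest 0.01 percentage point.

45.70%

Required annual nominal rate: (1+1.5%)(1+4.9%) − 1 = 6.4735%.
Cumulative over 6 years: (1 + 0.064735)^6 − 1 ≈ 0.45697.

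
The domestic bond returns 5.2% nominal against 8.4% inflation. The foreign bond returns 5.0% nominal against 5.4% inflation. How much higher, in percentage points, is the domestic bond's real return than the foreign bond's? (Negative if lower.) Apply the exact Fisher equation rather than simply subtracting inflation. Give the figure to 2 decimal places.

The domestic bond real return: 1.052/1.084 − 1 = -2.952%.
The foreign bond real return: 1.050/1.054 − 1 = -0.380%.
Difference: -2.952 − (-0.380) = -2.572 pp.

-2.57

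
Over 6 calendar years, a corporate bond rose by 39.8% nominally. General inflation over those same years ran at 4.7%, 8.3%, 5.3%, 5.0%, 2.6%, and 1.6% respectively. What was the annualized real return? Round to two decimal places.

1.13%

Cumulative inflation factor: 1.047 × 1.083 × 1.053 × 1.050 × 1.026 × 1.016 ≈ 1.30687.
Nominal growth factor: 1.39800. Real growth factor = 1.39800 / 1.30687 ≈ 1.06973.
Annualized: 1.06973^(1/6) − 1 ≈ 0.01130.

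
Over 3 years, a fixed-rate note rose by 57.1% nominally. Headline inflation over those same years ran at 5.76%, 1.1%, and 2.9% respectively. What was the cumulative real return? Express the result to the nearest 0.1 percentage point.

Cumulative inflation factor: 1.0576 × 1.011 × 1.029 ≈ 1.10024.
Nominal growth factor: 1.57100. Real growth factor = 1.57100 / 1.10024 ≈ 1.42787.
Total real return ≈ 42.7868%.

42.8%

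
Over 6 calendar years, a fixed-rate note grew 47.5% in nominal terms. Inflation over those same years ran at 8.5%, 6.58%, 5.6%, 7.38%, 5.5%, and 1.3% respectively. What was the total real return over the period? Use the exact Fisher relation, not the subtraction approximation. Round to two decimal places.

Cumulative inflation factor: 1.085 × 1.0658 × 1.056 × 1.0738 × 1.055 × 1.013 ≈ 1.40138.
Nominal growth factor: 1.47500. Real growth factor = 1.47500 / 1.40138 ≈ 1.05254.
Total real return ≈ 5.2537%.

5.25%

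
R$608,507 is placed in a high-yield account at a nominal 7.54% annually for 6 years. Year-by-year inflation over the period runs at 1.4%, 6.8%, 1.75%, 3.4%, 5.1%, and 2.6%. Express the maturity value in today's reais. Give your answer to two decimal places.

Nominal value at maturity: R$608,507 × (1 + 7.54%)^6 ≈ R$941,208.35.
Price-level factor over 6 years: 1.014 × 1.068 × 1.0175 × 1.034 × 1.051 × 1.026 ≈ 1.2286105525.
Dividing the nominal maturity value by the price-level factor gives the value in today's money.

R$766,075.42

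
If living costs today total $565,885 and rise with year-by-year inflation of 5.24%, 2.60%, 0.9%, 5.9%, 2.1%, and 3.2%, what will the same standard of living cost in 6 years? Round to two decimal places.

Cumulative price-level factor: 1.0524 × 1.0260 × 1.009 × 1.059 × 1.021 × 1.032 ≈ 1.2156841821.
Multiplying $565,885 by the price-level factor gives the future nominal sum.

$687,937.44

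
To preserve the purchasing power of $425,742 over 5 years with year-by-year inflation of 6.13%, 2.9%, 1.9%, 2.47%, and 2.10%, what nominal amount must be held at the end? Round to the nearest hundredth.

Cumulative price-level factor: 1.0613 × 1.029 × 1.019 × 1.0247 × 1.0210 ≈ 1.1642606017.
The nominal amount required is $425,742 scaled up by that factor.

$495,674.64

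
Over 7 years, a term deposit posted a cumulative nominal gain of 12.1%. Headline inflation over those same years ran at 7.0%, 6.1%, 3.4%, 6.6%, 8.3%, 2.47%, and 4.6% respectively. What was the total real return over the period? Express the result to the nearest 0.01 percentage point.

Cumulative inflation factor: 1.070 × 1.061 × 1.034 × 1.066 × 1.083 × 1.0247 × 1.046 ≈ 1.45256.
Nominal growth factor: 1.12100. Real growth factor = 1.12100 / 1.45256 ≈ 0.77174.
Total real return ≈ -22.8259%.

-22.83%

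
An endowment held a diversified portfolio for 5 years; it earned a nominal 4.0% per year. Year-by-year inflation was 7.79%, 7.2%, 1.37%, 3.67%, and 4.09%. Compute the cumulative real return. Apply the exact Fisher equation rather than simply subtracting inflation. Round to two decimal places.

-3.75%

Cumulative inflation factor: 1.0779 × 1.072 × 1.0137 × 1.0367 × 1.0409 ≈ 1.26399.
Nominal growth factor: 1.21665. Real growth factor = 1.21665 / 1.26399 ≈ 0.96255.
Total real return ≈ -3.7453%.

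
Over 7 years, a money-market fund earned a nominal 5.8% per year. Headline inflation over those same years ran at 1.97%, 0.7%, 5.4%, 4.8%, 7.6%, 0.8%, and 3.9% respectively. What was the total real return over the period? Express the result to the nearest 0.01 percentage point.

Cumulative inflation factor: 1.0197 × 1.007 × 1.054 × 1.048 × 1.076 × 1.008 × 1.039 ≈ 1.27818.
Nominal growth factor: 1.48388. Real growth factor = 1.48388 / 1.27818 ≈ 1.16093.
Total real return ≈ 16.0934%.

16.09%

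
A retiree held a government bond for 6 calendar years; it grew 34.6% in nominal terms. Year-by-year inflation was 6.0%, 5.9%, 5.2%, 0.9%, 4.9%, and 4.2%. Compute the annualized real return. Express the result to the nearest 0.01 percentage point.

Cumulative inflation factor: 1.060 × 1.059 × 1.052 × 1.009 × 1.049 × 1.042 ≈ 1.30242.
Nominal growth factor: 1.34600. Real growth factor = 1.34600 / 1.30242 ≈ 1.03346.
Annualized: 1.03346^(1/6) − 1 ≈ 0.00550.

0.55%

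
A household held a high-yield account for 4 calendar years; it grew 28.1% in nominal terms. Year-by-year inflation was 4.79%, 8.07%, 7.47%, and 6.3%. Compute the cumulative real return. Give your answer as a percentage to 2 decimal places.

-0.98%

Cumulative inflation factor: 1.0479 × 1.0807 × 1.0747 × 1.063 ≈ 1.29374.
Nominal growth factor: 1.28100. Real growth factor = 1.28100 / 1.29374 ≈ 0.99016.
Total real return ≈ -0.9844%.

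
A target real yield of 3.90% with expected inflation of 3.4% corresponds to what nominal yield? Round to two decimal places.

7.43%

By the Fisher equation, 1 + r_nom = (1 + 3.90%)(1 + 3.4%) = 1.0390 × 1.034 = 1.074326.
So r_nom = 7.4326%.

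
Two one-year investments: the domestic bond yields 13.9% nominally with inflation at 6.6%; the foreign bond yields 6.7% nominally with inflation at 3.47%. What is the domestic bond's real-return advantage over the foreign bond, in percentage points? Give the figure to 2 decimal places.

The domestic bond real return: 1.139/1.066 − 1 = 6.848%.
The foreign bond real return: 1.067/1.0347 − 1 = 3.122%.
Difference: 6.848 − 3.122 = 3.726 pp.

3.73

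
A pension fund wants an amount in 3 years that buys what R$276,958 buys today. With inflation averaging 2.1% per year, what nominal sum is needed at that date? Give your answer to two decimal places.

R$294,775.33

Cumulative price-level factor: (1+2.1%)^3 = 1.064332261.
The nominal amount required is R$276,958 scaled up by that factor.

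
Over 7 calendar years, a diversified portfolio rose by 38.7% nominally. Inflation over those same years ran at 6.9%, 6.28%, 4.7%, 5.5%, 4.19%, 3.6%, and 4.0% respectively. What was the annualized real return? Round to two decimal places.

Cumulative inflation factor: 1.069 × 1.0628 × 1.047 × 1.055 × 1.0419 × 1.036 × 1.040 ≈ 1.40879.
Nominal growth factor: 1.38700. Real growth factor = 1.38700 / 1.40879 ≈ 0.98453.
Annualized: 0.98453^(1/7) − 1 ≈ -0.00222.

-0.22%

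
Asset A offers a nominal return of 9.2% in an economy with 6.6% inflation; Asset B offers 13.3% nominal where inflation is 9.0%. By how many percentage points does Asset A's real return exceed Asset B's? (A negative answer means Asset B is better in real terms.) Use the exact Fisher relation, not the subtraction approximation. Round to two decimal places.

Asset A real return: 1.092/1.066 − 1 = 2.439%.
Asset B real return: 1.133/1.090 − 1 = 3.945%.
Difference: 2.439 − 3.945 = -1.506 pp.

-1.51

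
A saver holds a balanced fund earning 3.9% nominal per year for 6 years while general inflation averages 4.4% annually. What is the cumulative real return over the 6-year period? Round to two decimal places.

The annual real rate is (1+3.9%)/(1+4.4%) − 1 = -0.4789%.
Compounded over 6 years: (1 + -0.004789)^6 − 1 ≈ -0.02839.

-2.84%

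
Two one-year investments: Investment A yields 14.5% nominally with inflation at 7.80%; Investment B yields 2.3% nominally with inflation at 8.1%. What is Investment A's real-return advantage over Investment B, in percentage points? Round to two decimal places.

11.58

Investment A real return: 1.145/1.0780 − 1 = 6.215%.
Investment B real return: 1.023/1.081 − 1 = -5.365%.
Difference: 6.215 − (-5.365) = 11.580 pp.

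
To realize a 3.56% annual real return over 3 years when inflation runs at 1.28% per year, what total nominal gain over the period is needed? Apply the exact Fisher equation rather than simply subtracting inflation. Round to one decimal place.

Required annual nominal rate: (1+3.56%)(1+1.28%) − 1 = 4.885568%.
Cumulative over 3 years: (1 + 0.04885568)^3 − 1 ≈ 0.15384.

15.4%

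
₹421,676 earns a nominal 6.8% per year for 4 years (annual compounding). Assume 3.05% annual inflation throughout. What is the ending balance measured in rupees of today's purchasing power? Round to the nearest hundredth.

Nominal value at maturity: ₹421,676 × (1 + 6.8%)^4 ≈ ₹548,610.22.
Price-level factor over 4 years: (1 + 3.05%)^4 ≈ 1.1276958559.
The maturity value deflated by that factor is the answer in today's purchasing power.

₹486,487.75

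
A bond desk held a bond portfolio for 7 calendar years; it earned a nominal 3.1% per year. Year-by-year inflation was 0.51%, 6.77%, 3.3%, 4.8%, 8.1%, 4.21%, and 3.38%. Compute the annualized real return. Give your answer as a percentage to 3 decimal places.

-1.258%

Cumulative inflation factor: 1.0051 × 1.0677 × 1.033 × 1.048 × 1.081 × 1.0421 × 1.0338 ≈ 1.35298.
Nominal growth factor: 1.23826. Real growth factor = 1.23826 / 1.35298 ≈ 0.91521.
Annualized: 0.91521^(1/7) − 1 ≈ -0.01258.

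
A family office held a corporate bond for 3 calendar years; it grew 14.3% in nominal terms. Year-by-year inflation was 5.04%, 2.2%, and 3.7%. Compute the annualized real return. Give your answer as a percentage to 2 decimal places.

0.88%

Cumulative inflation factor: 1.0504 × 1.022 × 1.037 ≈ 1.11323.
Nominal growth factor: 1.14300. Real growth factor = 1.14300 / 1.11323 ≈ 1.02674.
Annualized: 1.02674^(1/3) − 1 ≈ 0.00884.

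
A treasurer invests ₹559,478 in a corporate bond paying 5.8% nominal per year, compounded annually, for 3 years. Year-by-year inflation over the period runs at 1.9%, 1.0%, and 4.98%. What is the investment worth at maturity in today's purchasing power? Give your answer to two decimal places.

₹613,250.47

Nominal value at maturity: ₹559,478 × (1 + 5.8%)^3 ≈ ₹662,582.58.
Price-level factor over 3 years: 1.019 × 1.010 × 1.0498 = 1.080443662.
Dividing the nominal maturity value by the price-level factor gives the value in today's money.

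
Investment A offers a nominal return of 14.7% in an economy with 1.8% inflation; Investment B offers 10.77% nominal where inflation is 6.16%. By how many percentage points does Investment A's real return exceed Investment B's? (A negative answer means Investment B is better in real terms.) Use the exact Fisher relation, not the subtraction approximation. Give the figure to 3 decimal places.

Investment A real return: 1.147/1.018 − 1 = 12.6719%.
Investment B real return: 1.1077/1.0616 − 1 = 4.3425%.
Difference: 12.6719 − 4.3425 = 8.3294 pp.

8.329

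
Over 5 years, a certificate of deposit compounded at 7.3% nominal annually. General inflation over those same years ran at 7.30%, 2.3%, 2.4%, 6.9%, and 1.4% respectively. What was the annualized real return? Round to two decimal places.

Cumulative inflation factor: 1.0730 × 1.023 × 1.024 × 1.069 × 1.014 ≈ 1.21840.
Nominal growth factor: 1.42232. Real growth factor = 1.42232 / 1.21840 ≈ 1.16737.
Annualized: 1.16737^(1/5) − 1 ≈ 0.03143.

3.14%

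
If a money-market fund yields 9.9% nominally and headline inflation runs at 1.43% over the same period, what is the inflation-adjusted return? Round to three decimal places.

8.351%

Real return via the Fisher equation: (1 + 9.9%)/(1 + 1.43%) − 1 = 1.099/1.0143 − 1 ≈ 0.08351.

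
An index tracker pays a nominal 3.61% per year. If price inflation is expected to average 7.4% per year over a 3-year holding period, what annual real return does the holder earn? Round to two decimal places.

-3.53%

With constant rates the annual real return is the same each year: (1+3.61%)/(1+7.4%) − 1 = -0.03529.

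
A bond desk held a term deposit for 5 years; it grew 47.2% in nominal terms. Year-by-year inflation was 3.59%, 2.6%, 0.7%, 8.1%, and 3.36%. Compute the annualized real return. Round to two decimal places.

Cumulative inflation factor: 1.0359 × 1.026 × 1.007 × 1.081 × 1.0336 ≈ 1.19584.
Nominal growth factor: 1.47200. Real growth factor = 1.47200 / 1.19584 ≈ 1.23093.
Annualized: 1.23093^(1/5) − 1 ≈ 0.04243.

4.24%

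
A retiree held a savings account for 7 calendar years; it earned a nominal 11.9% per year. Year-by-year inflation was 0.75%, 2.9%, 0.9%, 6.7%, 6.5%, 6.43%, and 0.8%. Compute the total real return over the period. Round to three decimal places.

72.274%

Cumulative inflation factor: 1.0075 × 1.029 × 1.009 × 1.067 × 1.065 × 1.0643 × 1.008 ≈ 1.27523.
Nominal growth factor: 2.19690. Real growth factor = 2.19690 / 1.27523 ≈ 1.72274.
Total real return ≈ 72.2743%.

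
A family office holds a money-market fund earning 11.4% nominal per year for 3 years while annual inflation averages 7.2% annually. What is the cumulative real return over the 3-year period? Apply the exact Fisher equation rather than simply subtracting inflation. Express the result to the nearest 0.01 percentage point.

The annual real rate is (1+11.4%)/(1+7.2%) − 1 = 3.9179%.
Compounded over 3 years: (1 + 0.039179)^3 − 1 ≈ 0.12220.

12.22%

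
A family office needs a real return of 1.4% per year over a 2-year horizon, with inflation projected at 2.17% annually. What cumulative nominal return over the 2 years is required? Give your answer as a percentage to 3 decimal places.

Required annual nominal rate: (1+1.4%)(1+2.17%) − 1 = 3.60038%.
Cumulative over 2 years: (1 + 0.0360038)^2 − 1 ≈ 0.07330.

7.330%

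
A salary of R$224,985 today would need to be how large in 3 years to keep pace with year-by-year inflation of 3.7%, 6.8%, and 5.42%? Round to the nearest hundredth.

R$262,679.74

Cumulative price-level factor: 1.037 × 1.068 × 1.0542 = 1.1675433672.
Multiplying R$224,985 by the price-level factor gives the future nominal sum.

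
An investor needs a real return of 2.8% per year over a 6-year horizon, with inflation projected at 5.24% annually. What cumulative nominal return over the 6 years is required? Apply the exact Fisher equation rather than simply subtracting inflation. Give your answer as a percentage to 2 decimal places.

Required annual nominal rate: (1+2.8%)(1+5.24%) − 1 = 8.18672%.
Cumulative over 6 years: (1 + 0.0818672)^6 − 1 ≈ 0.60341.

60.34%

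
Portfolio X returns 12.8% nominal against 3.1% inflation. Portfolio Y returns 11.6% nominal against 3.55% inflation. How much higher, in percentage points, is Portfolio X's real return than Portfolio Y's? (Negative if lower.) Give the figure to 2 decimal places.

Portfolio X real return: 1.128/1.031 − 1 = 9.408%.
Portfolio Y real return: 1.116/1.0355 − 1 = 7.774%.
Difference: 9.408 − 7.774 = 1.634 pp.

1.63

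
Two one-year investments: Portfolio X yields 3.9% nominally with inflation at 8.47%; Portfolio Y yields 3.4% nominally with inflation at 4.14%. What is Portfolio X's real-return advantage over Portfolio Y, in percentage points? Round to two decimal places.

-3.50

Portfolio X real return: 1.039/1.0847 − 1 = -4.213%.
Portfolio Y real return: 1.034/1.0414 − 1 = -0.711%.
Difference: -4.213 − (-0.711) = -3.502 pp.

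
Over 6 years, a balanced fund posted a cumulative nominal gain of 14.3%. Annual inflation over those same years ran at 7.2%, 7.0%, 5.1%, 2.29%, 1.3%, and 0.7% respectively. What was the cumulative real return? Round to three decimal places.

-9.136%

Cumulative inflation factor: 1.072 × 1.070 × 1.051 × 1.0229 × 1.013 × 1.007 ≈ 1.25792.
Nominal growth factor: 1.14300. Real growth factor = 1.14300 / 1.25792 ≈ 0.90864.
Total real return ≈ -9.1358%.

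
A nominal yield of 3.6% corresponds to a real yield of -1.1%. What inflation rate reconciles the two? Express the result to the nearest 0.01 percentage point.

From (1+r_nom) = (1+r_real)(1+π), we get 1+π = (1 + 3.6%)/(1 − 1.1%) = 1.036/0.989 ≈ 1.04752.
So π ≈ 4.7523%.

4.75%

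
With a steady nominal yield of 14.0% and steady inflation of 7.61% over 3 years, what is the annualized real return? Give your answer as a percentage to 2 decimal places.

5.94%

With constant rates the annual real return is the same each year: (1+14.0%)/(1+7.61%) − 1 = 0.05938.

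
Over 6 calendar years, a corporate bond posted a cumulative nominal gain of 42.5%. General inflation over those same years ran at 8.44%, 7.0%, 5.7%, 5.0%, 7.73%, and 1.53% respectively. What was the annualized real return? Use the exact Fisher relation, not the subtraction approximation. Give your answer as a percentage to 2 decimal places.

Cumulative inflation factor: 1.0844 × 1.070 × 1.057 × 1.050 × 1.0773 × 1.0153 ≈ 1.40854.
Nominal growth factor: 1.42500. Real growth factor = 1.42500 / 1.40854 ≈ 1.01169.
Annualized: 1.01169^(1/6) − 1 ≈ 0.00194.

0.19%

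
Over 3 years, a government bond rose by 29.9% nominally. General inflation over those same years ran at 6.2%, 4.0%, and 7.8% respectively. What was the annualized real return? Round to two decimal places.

Cumulative inflation factor: 1.062 × 1.040 × 1.078 ≈ 1.19063.
Nominal growth factor: 1.29900. Real growth factor = 1.29900 / 1.19063 ≈ 1.09102.
Annualized: 1.09102^(1/3) − 1 ≈ 0.02946.

2.95%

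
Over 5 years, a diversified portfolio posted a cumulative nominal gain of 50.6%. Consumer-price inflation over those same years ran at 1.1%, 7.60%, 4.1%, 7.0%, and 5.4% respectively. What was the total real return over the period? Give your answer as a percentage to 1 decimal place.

17.9%

Cumulative inflation factor: 1.011 × 1.0760 × 1.041 × 1.070 × 1.054 ≈ 1.27714.
Nominal growth factor: 1.50600. Real growth factor = 1.50600 / 1.27714 ≈ 1.17920.
Total real return ≈ 17.9197%.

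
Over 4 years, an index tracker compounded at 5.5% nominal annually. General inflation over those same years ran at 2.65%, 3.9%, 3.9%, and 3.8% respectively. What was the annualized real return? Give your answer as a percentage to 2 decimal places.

1.87%

Cumulative inflation factor: 1.0265 × 1.039 × 1.039 × 1.038 ≈ 1.15024.
Nominal growth factor: 1.23882. Real growth factor = 1.23882 / 1.15024 ≈ 1.07702.
Annualized: 1.07702^(1/4) − 1 ≈ 0.01872.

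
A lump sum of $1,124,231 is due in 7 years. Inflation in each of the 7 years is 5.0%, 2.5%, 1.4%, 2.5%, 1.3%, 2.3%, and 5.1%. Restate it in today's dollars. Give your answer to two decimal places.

Price-level factor over 7 years: 1.050 × 1.025 × 1.014 × 1.025 × 1.013 × 1.023 × 1.051 ≈ 1.2183239450.
Purchasing power today: $1,124,231 divided by that factor.

$922,768.53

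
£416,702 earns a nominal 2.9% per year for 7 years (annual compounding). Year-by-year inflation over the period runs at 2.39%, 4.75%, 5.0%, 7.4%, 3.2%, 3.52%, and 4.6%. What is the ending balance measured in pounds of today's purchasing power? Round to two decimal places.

Nominal value at maturity: £416,702 × (1 + 2.9%)^7 ≈ £509,018.08.
Price-level factor over 7 years: 1.0239 × 1.0475 × 1.050 × 1.074 × 1.032 × 1.0352 × 1.046 ≈ 1.3515770234.
Dividing the nominal maturity value by the price-level factor gives the value in today's money.

£376,610.49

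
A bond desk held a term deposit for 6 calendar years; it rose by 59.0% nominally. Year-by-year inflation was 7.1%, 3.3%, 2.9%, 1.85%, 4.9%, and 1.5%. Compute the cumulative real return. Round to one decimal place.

Cumulative inflation factor: 1.071 × 1.033 × 1.029 × 1.0185 × 1.049 × 1.015 ≈ 1.23455.
Nominal growth factor: 1.59000. Real growth factor = 1.59000 / 1.23455 ≈ 1.28792.
Total real return ≈ 28.7922%.

28.8%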